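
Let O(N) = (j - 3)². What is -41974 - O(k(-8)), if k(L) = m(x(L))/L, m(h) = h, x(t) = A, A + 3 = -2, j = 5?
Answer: -41978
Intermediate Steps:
A = -5 (A = -3 - 2 = -5)
x(t) = -5
k(L) = -5/L
O(N) = 4 (O(N) = (5 - 3)² = 2² = 4)
-41974 - O(k(-8)) = -41974 - 1*4 = -41974 - 4 = -41978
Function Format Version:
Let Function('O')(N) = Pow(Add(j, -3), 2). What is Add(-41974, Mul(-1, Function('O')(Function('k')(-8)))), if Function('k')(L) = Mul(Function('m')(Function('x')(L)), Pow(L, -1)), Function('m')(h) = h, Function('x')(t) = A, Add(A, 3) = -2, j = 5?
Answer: -41978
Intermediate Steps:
A = -5 (A = Add(-3, -2) = -5)
Function('x')(t) = -5
Function('k')(L) = Mul(-5, Pow(L, -1))
Function('O')(N) = 4 (Function('O')(N) = Pow(Add(5, -3), 2) = Pow(2, 2) = 4)
Add(-41974, Mul(-1, Function('O')(Function('k')(-8)))) = Add(-41974, Mul(-1, 4)) = Add(-41974, -4) = -41978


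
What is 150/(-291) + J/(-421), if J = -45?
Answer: -16685/40837 ≈ -0.40858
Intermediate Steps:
150/(-291) + J/(-421) = 150/(-291) - 45/(-421) = 150*(-1/291) - 45*(-1/421) = -50/97 + 45/421 = -16685/40837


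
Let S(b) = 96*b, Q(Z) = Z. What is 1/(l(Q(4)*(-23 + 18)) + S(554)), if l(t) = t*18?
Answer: 1/52824 ≈ 1.8931e-5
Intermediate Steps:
l(t) = 18*t
1/(l(Q(4)*(-23 + 18)) + S(554)) = 1/(18*(4*(-23 + 18)) + 96*554) = 1/(18*(4*(-5)) + 53184) = 1/(18*(-20) + 53184) = 1/(-360 + 53184) = 1/52824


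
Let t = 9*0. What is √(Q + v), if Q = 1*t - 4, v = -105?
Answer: I*√109 ≈ 10.44*I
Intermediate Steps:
t = 0
Q = -4 (Q = 1*0 - 4 = 0 - 4 = -4)
√(Q + v) = √(-4 - 105) = √(-109) = I*√109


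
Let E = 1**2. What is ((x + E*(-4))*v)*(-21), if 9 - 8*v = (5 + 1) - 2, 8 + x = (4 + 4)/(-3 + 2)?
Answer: 525/2 ≈ 262.50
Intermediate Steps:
E = 1
x = -16 (x = -8 + (4 + 4)/(-3 + 2) = -8 + 8/(-1) = -8 + 8*(-1) = -8 - 8 = -16)
v = 5/8 (v = 9/8 - ((5 + 1) - 2)/8 = 9/8 - (6 - 2)/8 = 9/8 - 1/8*4 = 9/8 - 1/2 = 5/8 ≈ 0.62500)
((x + E*(-4))*v)*(-21) = ((-16 + 1*(-4))*(5/8))*(-21) = ((-16 - 4)*(5/8))*(-21) = -20*5/8*(-21) = -25/2*(-21) = 525/2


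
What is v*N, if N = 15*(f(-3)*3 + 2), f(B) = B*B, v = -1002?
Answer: -435870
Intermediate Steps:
f(B) = B²
N = 435 (N = 15*((-3)²*3 + 2) = 15*(9*3 + 2) = 15*(27 + 2) = 15*29 = 435)
v*N = -1002*435 = -435870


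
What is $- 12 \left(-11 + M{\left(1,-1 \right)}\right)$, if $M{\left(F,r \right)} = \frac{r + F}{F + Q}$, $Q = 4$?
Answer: $132$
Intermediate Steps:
$M{\left(F,r \right)} = \frac{F + r}{4 + F}$ ($M{\left(F,r \right)} = \frac{r + F}{F + 4} = \frac{F + r}{4 + F}$)
$- 12 \left(-11 + M{\left(1,-1 \right)}\right) = - 12 \left(-11 + \frac{1 - 1}{4 + 1}\right) = - 12 \left(-11 + \frac{1}{5} \cdot 0\right) = - 12 \left(-11 + 0\right) = \left(-12\right) \left(-11\right) = 132$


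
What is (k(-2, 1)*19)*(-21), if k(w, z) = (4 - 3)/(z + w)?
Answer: 399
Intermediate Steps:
k(w, z) = 1/(w + z)
(k(-2, 1)*19)*(-21) = (19/(-2 + 1))*(-21) = (19/(-1))*(-21) = -1*19*(-21) = -19*(-21) = 399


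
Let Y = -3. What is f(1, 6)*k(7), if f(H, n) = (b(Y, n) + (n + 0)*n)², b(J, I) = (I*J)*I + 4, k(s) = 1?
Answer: 4624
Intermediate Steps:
b(J, I) = 4 + J*I² (b(J, I) = J*I² + 4 = 4 + J*I²)
f(H, n) = (4 - 2*n²)² (f(H, n) = ((4 - 3*n²) + (n + 0)*n)² = ((4 - 3*n²) + n*n)² = ((4 - 3*n²) + n²)² = (4 - 2*n²)²)
f(1, 6)*k(7) = (4*(-2 + 6²)²)*1 = (4*(-2 + 36)²)*1 = (4*34²)*1 = (4*1156)*1 = 4624*1 = 4624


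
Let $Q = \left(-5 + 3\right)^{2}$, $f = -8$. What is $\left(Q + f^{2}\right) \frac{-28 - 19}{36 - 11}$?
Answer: $- \frac{3196}{25} \approx -127.84$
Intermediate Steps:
$Q = 4$ ($Q = \left(-2\right)^{2} = 4$)
$\left(Q + f^{2}\right) \frac{-28 - 19}{36 - 11} = \left(4 + \left(-8\right)^{2}\right) \frac{-28 - 19}{36 - 11} = \left(4 + 64\right) \left(- \frac{47}{25}\right) = 68 \left(\left(-47\right) \frac{1}{25}\right) = 68 \left(- \frac{47}{25}\right) = - \frac{3196}{25}$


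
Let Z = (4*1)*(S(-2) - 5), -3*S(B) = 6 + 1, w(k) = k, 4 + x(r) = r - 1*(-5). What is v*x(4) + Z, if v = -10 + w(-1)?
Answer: -253/3 ≈ -84.333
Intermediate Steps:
x(r) = 1 + r (x(r) = -4 + (r - 1*(-5)) = -4 + (r + 5) = -4 + (5 + r) = 1 + r)
S(B) = -7/3 (S(B) = -(6 + 1)/3 = -⅓*7 = -7/3)
Z = -88/3 (Z = (4*1)*(-7/3 - 5) = 4*(-22/3) = -88/3 ≈ -29.333)
v = -11 (v = -10 - 1 = -11)
v*x(4) + Z = -11*(1 + 4) - 88/3 = -11*5 - 88/3 = -55 - 88/3 = -253/3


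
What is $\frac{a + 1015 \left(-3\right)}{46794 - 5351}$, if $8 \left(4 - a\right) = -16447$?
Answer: $- \frac{7881}{331544} \approx -0.023771$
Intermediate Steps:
$a = \frac{16479}{8}$ ($a = 4 - - \frac{16447}{8} = 4 + \frac{16447}{8} = \frac{16479}{8} \approx 2059.9$)
$\frac{a + 1015 \left(-3\right)}{46794 - 5351} = \frac{\frac{16479}{8} + 1015 \left(-3\right)}{46794 - 5351} = \frac{\frac{16479}{8} - 3045}{41443} = \left(- \frac{7881}{8}\right) \frac{1}{41443} = - \frac{7881}{331544}$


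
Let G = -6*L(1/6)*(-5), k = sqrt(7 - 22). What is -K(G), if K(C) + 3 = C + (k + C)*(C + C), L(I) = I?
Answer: -52 - 10*I*sqrt(15) ≈ -52.0 - 38.73*I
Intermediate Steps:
k = I*sqrt(15) (k = sqrt(-15) = I*sqrt(15) ≈ 3.873*I)
G = 5 (G = -6/6*(-5) = -6*1/6*(-5) = -1*(-5) = 5)
K(C) = -3 + C + 2*C*(C + I*sqrt(15)) (K(C) = -3 + (C + (I*sqrt(15) + C)*(C + C)) = -3 + (C + (C + I*sqrt(15))*(2*C)) = -3 + (C + 2*C*(C + I*sqrt(15))) = -3 + C + 2*C*(C + I*sqrt(15)))
-K(G) = -(-3 + 5 + 2*5**2 + 2*I*5*sqrt(15)) = -(-3 + 5 + 2*25 + 10*I*sqrt(15)) = -(-3 + 5 + 50 + 10*I*sqrt(15)) = -(52 + 10*I*sqrt(15)) = -52 - 10*I*sqrt(15)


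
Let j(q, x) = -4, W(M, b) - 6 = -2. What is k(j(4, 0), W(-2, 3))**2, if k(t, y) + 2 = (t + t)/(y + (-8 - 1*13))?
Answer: 676/289 ≈ 2.3391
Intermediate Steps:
W(M, b) = 4 (W(M, b) = 6 - 2 = 4)
k(t, y) = -2 + 2*t/(-21 + y) (k(t, y) = -2 + (t + t)/(y + (-8 - 1*13)) = -2 + (2*t)/(y + (-8 - 13)) = -2 + (2*t)/(y - 21) = -2 + (2*t)/(-21 + y) = -2 + 2*t/(-21 + y))
k(j(4, 0), W(-2, 3))**2 = (2*(21 - 4 - 1*4)/(-21 + 4))**2 = (2*(21 - 4 - 4)/(-17))**2 = (2*(-1/17)*13)**2 = (-26/17)**2 = 676/289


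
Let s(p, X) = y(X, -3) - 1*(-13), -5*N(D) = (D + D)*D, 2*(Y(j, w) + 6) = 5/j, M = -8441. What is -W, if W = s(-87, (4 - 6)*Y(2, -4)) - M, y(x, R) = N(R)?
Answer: -42252/5 ≈ -8450.4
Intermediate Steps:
Y(j, w) = -6 + 5/(2*j) (Y(j, w) = -6 + (5/j)/2 = -6 + 5/(2*j))
N(D) = -2*D**2/5 (N(D) = -(D + D)*D/5 = -2*D*D/5 = -2*D**2/5)
y(x, R) = -2*R**2/5
s(p, X) = 47/5 (s(p, X) = -2/5*(-3)**2 - 1*(-13) = -2/5*9 + 13 = -18/5 + 13 = 47/5)
W = 42252/5 (W = 47/5 - 1*(-8441) = 47/5 + 8441 = 42252/5 ≈ 8450.4)
-W = -1*42252/5 = -42252/5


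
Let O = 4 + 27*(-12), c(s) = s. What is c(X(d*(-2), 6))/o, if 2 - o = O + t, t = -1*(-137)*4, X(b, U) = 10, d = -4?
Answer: -5/113 ≈ -0.044248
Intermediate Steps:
O = -320 (O = 4 - 324 = -320)
t = 548 (t = 137*4 = 548)
o = -226 (o = 2 - (-320 + 548) = 2 - 1*228 = 2 - 228 = -226)
c(X(d*(-2), 6))/o = 10/(-226) = 10*(-1/226) = -5/113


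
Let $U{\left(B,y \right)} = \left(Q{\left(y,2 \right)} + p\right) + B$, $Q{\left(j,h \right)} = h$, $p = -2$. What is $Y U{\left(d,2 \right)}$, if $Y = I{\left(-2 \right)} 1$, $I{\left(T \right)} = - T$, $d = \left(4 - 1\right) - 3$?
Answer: $0$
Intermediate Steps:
$d = 0$ ($d = 3 - 3 = 0$)
$Y = 2$ ($Y = \left(-1\right) \left(-2\right) 1 = 2 \cdot 1 = 2$)
$U{\left(B,y \right)} = B$ ($U{\left(B,y \right)} = \left(2 - 2\right) + B = 0 + B = B$)
$Y U{\left(d,2 \right)} = 2 \cdot 0 = 0$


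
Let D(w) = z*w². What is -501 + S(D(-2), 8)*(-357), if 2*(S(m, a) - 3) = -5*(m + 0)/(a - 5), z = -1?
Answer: -2762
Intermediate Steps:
D(w) = -w²
S(m, a) = 3 - 5*m/(2*(-5 + a)) (S(m, a) = 3 + (-5*(m + 0)/(a - 5))/2 = 3 + (-5*m/(-5 + a))/2 = 3 - 5*m/(2*(-5 + a)))
-501 + S(D(-2), 8)*(-357) = -501 + ((-30 - (-5)*(-2)² + 6*8)/(2*(-5 + 8)))*(-357) = -501 + ((½)*(-30 - (-5)*4 + 48)/3)*(-357) = -501 + ((½)*(⅓)*(-30 - 5*(-4) + 48))*(-357) = -501 + ((½)*(⅓)*(-30 + 20 + 48))*(-357) = -501 + ((½)*(⅓)*38)*(-357) = -501 + (19/3)*(-357) = -501 - 2261 = -2762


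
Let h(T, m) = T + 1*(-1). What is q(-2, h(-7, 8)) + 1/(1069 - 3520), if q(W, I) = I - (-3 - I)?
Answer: -31864/2451 ≈ -13.000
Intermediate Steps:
h(T, m) = -1 + T (h(T, m) = T - 1 = -1 + T)
q(W, I) = 3 + 2*I (q(W, I) = I + (3 + I) = 3 + 2*I)
q(-2, h(-7, 8)) + 1/(1069 - 3520) = (3 + 2*(-1 - 7)) + 1/(1069 - 3520) = (3 + 2*(-8)) + 1/(-2451) = (3 - 16) - 1/2451 = -13 - 1/2451 = -31864/2451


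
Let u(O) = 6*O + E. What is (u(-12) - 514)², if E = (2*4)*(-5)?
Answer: 391876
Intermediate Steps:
E = -40 (E = 8*(-5) = -40)
u(O) = -40 + 6*O (u(O) = 6*O - 40 = -40 + 6*O)
(u(-12) - 514)² = ((-40 + 6*(-12)) - 514)² = ((-40 - 72) - 514)² = (-112 - 514)² = (-626)² = 391876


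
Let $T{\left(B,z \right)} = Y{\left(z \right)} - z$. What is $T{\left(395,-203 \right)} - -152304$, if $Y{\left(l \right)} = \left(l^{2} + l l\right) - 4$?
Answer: $234921$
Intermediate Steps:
$Y{\left(l \right)} = -4 + 2 l^{2}$ ($Y{\left(l \right)} = \left(l^{2} + l^{2}\right) - 4 = 2 l^{2} - 4 = -4 + 2 l^{2}$)
$T{\left(B,z \right)} = -4 - z + 2 z^{2}$ ($T{\left(B,z \right)} = \left(-4 + 2 z^{2}\right) - z = -4 - z + 2 z^{2}$)
$T{\left(395,-203 \right)} - -152304 = \left(-4 - -203 + 2 \left(-203\right)^{2}\right) - -152304 = \left(-4 + 203 + 2 \cdot 41209\right) + 152304 = \left(-4 + 203 + 82418\right) + 152304 = 82617 + 152304 = 234921$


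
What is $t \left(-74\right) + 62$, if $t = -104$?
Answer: $7758$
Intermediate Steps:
$t \left(-74\right) + 62 = \left(-104\right) \left(-74\right) + 62 = 7696 + 62 = 7758$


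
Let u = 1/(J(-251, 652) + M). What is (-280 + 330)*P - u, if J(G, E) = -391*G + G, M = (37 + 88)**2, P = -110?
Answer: -624332501/113515 ≈ -5500.0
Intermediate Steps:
M = 15625 (M = 125**2 = 15625)
J(G, E) = -390*G
u = 1/113515 (u = 1/(-390*(-251) + 15625) = 1/(97890 + 15625) = 1/113515 ≈ 8.8094e-6)
(-280 + 330)*P - u = (-280 + 330)*(-110) - 1*1/113515 = 50*(-110) - 1/113515 = -5500 - 1/113515 = -624332501/113515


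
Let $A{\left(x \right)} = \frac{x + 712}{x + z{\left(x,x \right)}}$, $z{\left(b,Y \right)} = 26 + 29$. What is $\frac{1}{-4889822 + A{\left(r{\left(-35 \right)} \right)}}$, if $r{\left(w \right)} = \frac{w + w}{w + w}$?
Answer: $- \frac{56}{273829319} \approx -2.0451 \cdot 10^{-7}$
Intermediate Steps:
$z{\left(b,Y \right)} = 55$
$r{\left(w \right)} = 1$ ($r{\left(w \right)} = \frac{2 w}{2 w} = 2 w \frac{1}{2 w} = 1$)
$A{\left(x \right)} = \frac{712 + x}{55 + x}$ ($A{\left(x \right)} = \frac{x + 712}{x + 55} = \frac{712 + x}{55 + x}$)
$\frac{1}{-4889822 + A{\left(r{\left(-35 \right)} \right)}} = \frac{1}{-4889822 + \frac{712 + 1}{55 + 1}} = \frac{1}{-4889822 + \frac{1}{56} \cdot 713} = \frac{1}{-4889822 + \frac{713}{56}} = \frac{1}{- \frac{273829319}{56}} = - \frac{56}{273829319}$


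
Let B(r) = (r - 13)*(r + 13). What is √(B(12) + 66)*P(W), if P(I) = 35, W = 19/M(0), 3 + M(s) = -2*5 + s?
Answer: 35*√41 ≈ 224.11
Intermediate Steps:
B(r) = (-13 + r)*(13 + r)
M(s) = -13 + s (M(s) = -3 + (-2*5 + s) = -3 + (-10 + s) = -13 + s)
W = -19/13 (W = 19/(-13 + 0) = 19/(-13) = 19*(-1/13) = -19/13 ≈ -1.4615)
√(B(12) + 66)*P(W) = √((-169 + 12²) + 66)*35 = √((-169 + 144) + 66)*35 = √(-25 + 66)*35 = √41*35 = 35*√41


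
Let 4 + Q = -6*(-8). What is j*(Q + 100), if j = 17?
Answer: 2448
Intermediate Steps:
Q = 44 (Q = -4 - 6*(-8) = -4 + 48 = 44)
j*(Q + 100) = 17*(44 + 100) = 17*144 = 2448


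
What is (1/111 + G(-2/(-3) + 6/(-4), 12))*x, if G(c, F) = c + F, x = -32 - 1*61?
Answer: -76911/74 ≈ -1039.3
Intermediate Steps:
x = -93 (x = -32 - 61 = -93)
G(c, F) = F + c
(1/111 + G(-2/(-3) + 6/(-4), 12))*x = (1/111 + (12 + (-2/(-3) + 6/(-4))))*(-93) = (1/111 + (12 + (-2*(-1/3) + 6*(-1/4))))*(-93) = (1/111 + (12 + (2/3 - 3/2)))*(-93) = (1/111 + (12 - 5/6))*(-93) = (1/111 + 67/6)*(-93) = (827/74)*(-93) = -76911/74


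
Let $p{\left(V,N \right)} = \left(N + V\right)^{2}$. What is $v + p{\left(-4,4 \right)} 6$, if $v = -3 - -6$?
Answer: $3$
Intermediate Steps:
$v = 3$ ($v = -3 + 6 = 3$)
$v + p{\left(-4,4 \right)} 6 = 3 + \left(4 - 4\right)^{2} \cdot 6 = 3 + 0^{2} \cdot 6 = 3 + 0 \cdot 6 = 3 + 0 = 3$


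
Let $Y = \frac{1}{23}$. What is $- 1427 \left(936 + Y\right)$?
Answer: $- \frac{30721883}{23} \approx -1.3357 \cdot 10^{6}$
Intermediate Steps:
$Y = \frac{1}{23} \approx 0.043478$
$- 1427 \left(936 + Y\right) = - 1427 \left(936 + \frac{1}{23}\right) = \left(-1427\right) \frac{21529}{23} = - \frac{30721883}{23}$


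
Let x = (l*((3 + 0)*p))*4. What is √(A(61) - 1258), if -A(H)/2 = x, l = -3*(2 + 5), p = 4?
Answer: √758 ≈ 27.532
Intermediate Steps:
l = -21 (l = -3*7 = -21)
x = -1008 (x = -21*(3 + 0)*4*4 = -63*4*4 = -21*12*4 = -252*4 = -1008)
A(H) = 2016 (A(H) = -2*(-1008) = 2016)
√(A(61) - 1258) = √(2016 - 1258) = √758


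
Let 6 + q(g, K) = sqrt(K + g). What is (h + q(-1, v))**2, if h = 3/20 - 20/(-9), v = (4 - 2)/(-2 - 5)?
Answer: 2693263/226800 - 653*I*sqrt(7)/210 ≈ 11.875 - 8.227*I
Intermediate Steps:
v = -2/7 (v = 2/(-7) = 2*(-1/7) = -2/7 ≈ -0.28571)
h = 427/180 (h = 3*(1/20) - 20*(-1/9) = 3/20 + 20/9 = 427/180 ≈ 2.3722)
q(g, K) = -6 + sqrt(K + g)
(h + q(-1, v))**2 = (427/180 + (-6 + sqrt(-2/7 - 1)))**2 = (427/180 + (-6 + sqrt(-9/7)))**2 = (427/180 + (-6 + 3*I*sqrt(7)/7))**2 = (-653/180 + 3*I*sqrt(7)/7)**2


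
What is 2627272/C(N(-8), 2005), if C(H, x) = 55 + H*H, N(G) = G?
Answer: 2627272/119 ≈ 22078.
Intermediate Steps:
C(H, x) = 55 + H**2
2627272/C(N(-8), 2005) = 2627272/(55 + (-8)**2) = 2627272/(55 + 64) = 2627272/119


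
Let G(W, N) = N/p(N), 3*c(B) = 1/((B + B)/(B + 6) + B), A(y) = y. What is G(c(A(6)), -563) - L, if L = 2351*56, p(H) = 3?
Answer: -395531/3 ≈ -1.3184e+5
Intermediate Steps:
c(B) = 1/(3*(B + 2*B/(6 + B))) (c(B) = 1/(3*((B + B)/(B + 6) + B)) = 1/(3*((2*B)/(6 + B) + B)) = 1/(3*(2*B/(6 + B) + B)) = 1/(3*(B + 2*B/(6 + B))))
L = 131656
G(W, N) = N/3
G(c(A(6)), -563) - L = (1/3)*(-563) - 1*131656 = -563/3 - 131656 = -395531/3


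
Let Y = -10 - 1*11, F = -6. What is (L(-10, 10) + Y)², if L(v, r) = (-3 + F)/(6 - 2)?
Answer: 8649/16 ≈ 540.56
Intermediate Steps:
L(v, r) = -9/4 (L(v, r) = (-3 - 6)/(6 - 2) = -9/4)
Y = -21 (Y = -10 - 11 = -21)
(L(-10, 10) + Y)² = (-9/4 - 21)² = (-93/4)² = 8649/16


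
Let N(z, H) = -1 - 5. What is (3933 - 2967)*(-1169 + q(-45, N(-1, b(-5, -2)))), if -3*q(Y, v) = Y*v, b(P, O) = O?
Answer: -1216194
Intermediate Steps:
N(z, H) = -6
q(Y, v) = -Y*v/3
(3933 - 2967)*(-1169 + q(-45, N(-1, b(-5, -2)))) = (3933 - 2967)*(-1169 - ⅓*(-45)*(-6)) = 966*(-1169 - 90) = 966*(-1259) = -1216194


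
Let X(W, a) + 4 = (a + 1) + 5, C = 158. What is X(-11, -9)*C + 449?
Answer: -657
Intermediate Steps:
X(W, a) = 2 + a (X(W, a) = -4 + ((a + 1) + 5) = -4 + ((1 + a) + 5) = -4 + (6 + a) = 2 + a)
X(-11, -9)*C + 449 = (2 - 9)*158 + 449 = -7*158 + 449 = -1106 + 449 = -657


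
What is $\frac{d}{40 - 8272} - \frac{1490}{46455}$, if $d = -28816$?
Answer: $\frac{11053180}{3186813} \approx 3.4684$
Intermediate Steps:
$\frac{d}{40 - 8272} - \frac{1490}{46455} = - \frac{28816}{40 - 8272} - \frac{1490}{46455} = - \frac{28816}{40 - 8272} - \frac{298}{9291} = - \frac{28816}{-8232} - \frac{298}{9291} = \left(-28816\right) \left(- \frac{1}{8232}\right) - \frac{298}{9291} = \frac{3602}{1029} - \frac{298}{9291} = \frac{11053180}{3186813}$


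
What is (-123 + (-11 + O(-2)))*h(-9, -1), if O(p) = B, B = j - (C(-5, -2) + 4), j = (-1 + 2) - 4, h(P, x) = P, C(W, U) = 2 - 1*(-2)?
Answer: 1305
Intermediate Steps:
C(W, U) = 4 (C(W, U) = 2 + 2 = 4)
j = -3 (j = 1 - 4 = -3)
B = -11 (B = -3 - (4 + 4) = -3 - 1*8 = -3 - 8 = -11)
O(p) = -11
(-123 + (-11 + O(-2)))*h(-9, -1) = (-123 + (-11 - 11))*(-9) = (-123 - 22)*(-9) = -145*(-9) = 1305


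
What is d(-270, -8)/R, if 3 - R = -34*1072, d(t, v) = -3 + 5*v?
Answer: -43/36451 ≈ -0.0011797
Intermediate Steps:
R = 36451 (R = 3 - (-34)*1072 = 3 - 1*(-36448) = 3 + 36448 = 36451)
d(-270, -8)/R = (-3 + 5*(-8))/36451 = (-3 - 40)*(1/36451) = -43*1/36451 = -43/36451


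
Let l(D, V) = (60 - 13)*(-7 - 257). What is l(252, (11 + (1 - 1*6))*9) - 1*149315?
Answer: -161723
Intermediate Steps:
l(D, V) = -12408 (l(D, V) = 47*(-264) = -12408)
l(252, (11 + (1 - 1*6))*9) - 1*149315 = -12408 - 1*149315 = -12408 - 149315 = -161723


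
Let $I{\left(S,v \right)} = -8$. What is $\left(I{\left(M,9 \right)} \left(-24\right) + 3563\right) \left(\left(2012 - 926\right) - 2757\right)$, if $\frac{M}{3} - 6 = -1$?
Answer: $-6274605$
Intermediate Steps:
$M = 15$ ($M = 18 + 3 \left(-1\right) = 18 - 3 = 15$)
$\left(I{\left(M,9 \right)} \left(-24\right) + 3563\right) \left(\left(2012 - 926\right) - 2757\right) = \left(\left(-8\right) \left(-24\right) + 3563\right) \left(\left(2012 - 926\right) - 2757\right) = \left(192 + 3563\right) \left(\left(2012 - 926\right) - 2757\right) = 3755 \left(1086 - 2757\right) = 3755 \left(-1671\right) = -6274605$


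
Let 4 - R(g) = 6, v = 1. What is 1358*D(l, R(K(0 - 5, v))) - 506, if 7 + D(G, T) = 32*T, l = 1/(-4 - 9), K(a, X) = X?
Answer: -96924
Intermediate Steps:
l = -1/13 (l = 1/(-13) = -1/13 ≈ -0.076923)
R(g) = -2 (R(g) = 4 - 1*6 = 4 - 6 = -2)
D(G, T) = -7 + 32*T
1358*D(l, R(K(0 - 5, v))) - 506 = 1358*(-7 + 32*(-2)) - 506 = 1358*(-7 - 64) - 506 = 1358*(-71) - 506 = -96418 - 506 = -96924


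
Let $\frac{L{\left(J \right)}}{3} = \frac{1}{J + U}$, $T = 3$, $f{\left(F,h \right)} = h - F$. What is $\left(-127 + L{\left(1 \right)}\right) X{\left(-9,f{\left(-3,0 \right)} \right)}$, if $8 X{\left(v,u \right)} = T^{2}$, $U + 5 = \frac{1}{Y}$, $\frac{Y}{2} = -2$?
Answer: $- \frac{19539}{136} \approx -143.67$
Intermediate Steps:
$Y = -4$ ($Y = 2 \left(-2\right) = -4$)
$U = - \frac{21}{4}$ ($U = -5 + \frac{1}{-4} = -5 - \frac{1}{4} = - \frac{21}{4} \approx -5.25$)
$X{\left(v,u \right)} = \frac{9}{8}$ ($X{\left(v,u \right)} = \frac{3^{2}}{8} = \frac{1}{8} \cdot 9 = \frac{9}{8}$)
$L{\left(J \right)} = \frac{3}{- \frac{21}{4} + J}$ ($L{\left(J \right)} = \frac{3}{J - \frac{21}{4}} = \frac{3}{- \frac{21}{4} + J}$)
$\left(-127 + L{\left(1 \right)}\right) X{\left(-9,f{\left(-3,0 \right)} \right)} = \left(-127 + \frac{12}{-21 + 4 \cdot 1}\right) \frac{9}{8} = \left(-127 + \frac{12}{-21 + 4}\right) \frac{9}{8} = \left(-127 + \frac{12}{-17}\right) \frac{9}{8} = \left(-127 + 12 \left(- \frac{1}{17}\right)\right) \frac{9}{8} = \left(-127 - \frac{12}{17}\right) \frac{9}{8} = \left(- \frac{2171}{17}\right) \frac{9}{8} = - \frac{19539}{136}$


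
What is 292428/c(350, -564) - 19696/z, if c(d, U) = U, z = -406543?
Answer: -9906120655/19107521 ≈ -518.44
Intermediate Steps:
292428/c(350, -564) - 19696/z = 292428/(-564) - 19696/(-406543) = 292428*(-1/564) - 19696*(-1/406543) = -24369/47 + 19696/406543 = -9906120655/19107521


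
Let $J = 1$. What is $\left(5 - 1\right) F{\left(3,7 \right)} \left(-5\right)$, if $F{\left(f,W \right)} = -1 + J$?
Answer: $0$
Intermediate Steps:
$F{\left(f,W \right)} = 0$ ($F{\left(f,W \right)} = -1 + 1 = 0$)
$\left(5 - 1\right) F{\left(3,7 \right)} \left(-5\right) = \left(5 - 1\right) 0 \left(-5\right) = 4 \cdot 0 \left(-5\right) = 0 \left(-5\right) = 0$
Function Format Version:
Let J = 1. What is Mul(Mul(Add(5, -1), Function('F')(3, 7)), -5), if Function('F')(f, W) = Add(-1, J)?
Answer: 0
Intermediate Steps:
Function('F')(f, W) = 0 (Function('F')(f, W) = Add(-1, 1) = 0)
Mul(Mul(Add(5, -1), Function('F')(3, 7)), -5) = Mul(Mul(Add(5, -1), 0), -5) = Mul(Mul(4, 0), -5) = Mul(0, -5) = 0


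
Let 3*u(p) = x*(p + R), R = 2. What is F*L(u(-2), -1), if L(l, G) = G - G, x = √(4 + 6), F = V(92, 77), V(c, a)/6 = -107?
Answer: 0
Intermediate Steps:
V(c, a) = -642 (V(c, a) = 6*(-107) = -642)
F = -642
x = √10 ≈ 3.1623
u(p) = √10*(2 + p)/3 (u(p) = (√10*(p + 2))/3 = (√10*(2 + p))/3 = √10*(2 + p)/3)
L(l, G) = 0
F*L(u(-2), -1) = -642*0 = 0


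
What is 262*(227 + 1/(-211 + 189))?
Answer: 654083/11 ≈ 59462.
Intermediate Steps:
262*(227 + 1/(-211 + 189)) = 262*(227 + 1/(-22)) = 262*(227 - 1/22) = 262*(4993/22) = 654083/11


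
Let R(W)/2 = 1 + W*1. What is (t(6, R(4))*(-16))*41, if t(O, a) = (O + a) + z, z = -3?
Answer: -8528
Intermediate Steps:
R(W) = 2 + 2*W (R(W) = 2*(1 + W*1) = 2*(1 + W) = 2 + 2*W)
t(O, a) = -3 + O + a (t(O, a) = (O + a) - 3 = -3 + O + a)
(t(6, R(4))*(-16))*41 = ((-3 + 6 + (2 + 2*4))*(-16))*41 = ((-3 + 6 + (2 + 8))*(-16))*41 = ((-3 + 6 + 10)*(-16))*41 = (13*(-16))*41 = -208*41 = -8528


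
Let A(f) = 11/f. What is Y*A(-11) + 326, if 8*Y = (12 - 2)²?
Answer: 627/2 ≈ 313.50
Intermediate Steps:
Y = 25/2 (Y = (12 - 2)²/8 = (⅛)*10² = (⅛)*100 = 25/2 ≈ 12.500)
Y*A(-11) + 326 = 25*(11/(-11))/2 + 326 = 25*(11*(-1/11))/2 + 326 = (25/2)*(-1) + 326 = -25/2 + 326 = 627/2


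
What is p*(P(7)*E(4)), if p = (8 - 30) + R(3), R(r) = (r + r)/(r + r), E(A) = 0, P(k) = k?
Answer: 0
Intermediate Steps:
R(r) = 1 (R(r) = (2*r)/((2*r)) = (2*r)*(1/(2*r)) = 1)
p = -21 (p = (8 - 30) + 1 = -22 + 1 = -21)
p*(P(7)*E(4)) = -147*0 = -21*0 = 0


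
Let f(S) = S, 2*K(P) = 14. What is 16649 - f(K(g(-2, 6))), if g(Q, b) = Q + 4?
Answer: 16642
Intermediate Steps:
g(Q, b) = 4 + Q
K(P) = 7 (K(P) = (½)*14 = 7)
16649 - f(K(g(-2, 6))) = 16649 - 1*7 = 16649 - 7 = 16642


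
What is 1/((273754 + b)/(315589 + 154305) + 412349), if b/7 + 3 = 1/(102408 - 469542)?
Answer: 172514063796/71136102188908019 ≈ 2.4251e-6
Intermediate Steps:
b = -7709821/367134 (b = -21 + 7/(102408 - 469542) = -21 + 7/(-367134) = -21 + 7*(-1/367134) = -21 - 7/367134 = -7709821/367134 ≈ -21.000)
1/((273754 + b)/(315589 + 154305) + 412349) = 1/((273754 - 7709821/367134)/(315589 + 154305) + 412349) = 1/((100496691215/367134)/469894 + 412349) = 1/((100496691215/367134)*(1/469894) + 412349) = 1/(100496691215/172514063796 + 412349) = 1/(71136102188908019/172514063796) = 172514063796/71136102188908019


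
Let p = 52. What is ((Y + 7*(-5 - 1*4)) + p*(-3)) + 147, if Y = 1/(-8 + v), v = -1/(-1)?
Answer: -505/7 ≈ -72.143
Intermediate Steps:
v = 1 (v = -1*(-1) = 1)
Y = -⅐ (Y = 1/(-8 + 1) = 1/(-7) = -⅐ ≈ -0.14286)
((Y + 7*(-5 - 1*4)) + p*(-3)) + 147 = ((-⅐ + 7*(-5 - 1*4)) + 52*(-3)) + 147 = ((-⅐ + 7*(-5 - 4)) - 156) + 147 = ((-⅐ + 7*(-9)) - 156) + 147 = ((-⅐ - 63) - 156) + 147 = (-442/7 - 156) + 147 = -1534/7 + 147 = -505/7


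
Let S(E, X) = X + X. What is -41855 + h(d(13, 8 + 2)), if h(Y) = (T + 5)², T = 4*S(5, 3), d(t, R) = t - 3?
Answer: -41014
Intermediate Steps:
S(E, X) = 2*X
d(t, R) = -3 + t
T = 24 (T = 4*(2*3) = 4*6 = 24)
h(Y) = 841 (h(Y) = (24 + 5)² = 29² = 841)
-41855 + h(d(13, 8 + 2)) = -41855 + 841 = -41014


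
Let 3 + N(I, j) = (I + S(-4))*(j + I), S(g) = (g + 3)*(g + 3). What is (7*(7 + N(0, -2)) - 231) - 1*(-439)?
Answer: 222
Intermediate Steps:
S(g) = (3 + g)² (S(g) = (3 + g)*(3 + g) = (3 + g)²)
N(I, j) = -3 + (1 + I)*(I + j) (N(I, j) = -3 + (I + (3 - 4)²)*(j + I) = -3 + (I + (-1)²)*(I + j) = -3 + (I + 1)*(I + j) = -3 + (1 + I)*(I + j))
(7*(7 + N(0, -2)) - 231) - 1*(-439) = (7*(7 + (-3 + 0 - 2 + 0² + 0*(-2))) - 231) - 1*(-439) = (7*(7 + (-3 + 0 - 2 + 0 + 0)) - 231) + 439 = (7*(7 - 5) - 231) + 439 = (7*2 - 231) + 439 = (14 - 231) + 439 = -217 + 439 = 222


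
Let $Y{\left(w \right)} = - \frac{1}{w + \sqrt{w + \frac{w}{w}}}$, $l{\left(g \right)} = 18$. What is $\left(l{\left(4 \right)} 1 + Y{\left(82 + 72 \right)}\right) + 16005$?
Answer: $\frac{377517749}{23561} + \frac{\sqrt{155}}{23561} \approx 16023.0$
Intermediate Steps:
$Y{\left(w \right)} = - \frac{1}{w + \sqrt{1 + w}}$ ($Y{\left(w \right)} = - \frac{1}{w + \sqrt{w + 1}} = - \frac{1}{w + \sqrt{1 + w}}$)
$\left(l{\left(4 \right)} 1 + Y{\left(82 + 72 \right)}\right) + 16005 = \left(18 \cdot 1 - \frac{1}{\left(82 + 72\right) + \sqrt{1 + \left(82 + 72\right)}}\right) + 16005 = \left(18 - \frac{1}{154 + \sqrt{1 + 154}}\right) + 16005 = \left(18 - \frac{1}{154 + \sqrt{155}}\right) + 16005 = 16023 - \frac{1}{154 + \sqrt{155}}$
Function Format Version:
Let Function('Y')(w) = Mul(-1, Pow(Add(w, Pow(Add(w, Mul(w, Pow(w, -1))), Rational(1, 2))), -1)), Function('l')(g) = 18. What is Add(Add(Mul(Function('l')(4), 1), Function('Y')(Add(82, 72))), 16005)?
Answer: Add(Rational(377517749, 23561), Mul(Rational(1, 23561), Pow(155, Rational(1, 2)))) ≈ 16023.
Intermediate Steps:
Function('Y')(w) = Mul(-1, Pow(Add(w, Pow(Add(1, w), Rational(1, 2))), -1)) (Function('Y')(w) = Mul(-1, Pow(Add(w, Pow(Add(w, 1), Rational(1, 2))), -1)) = Mul(-1, Pow(Add(w, Pow(Add(1, w), Rational(1, 2))), -1)))
Add(Add(Mul(Function('l')(4), 1), Function('Y')(Add(82, 72))), 16005) = Add(Add(Mul(18, 1), Mul(-1, Pow(Add(Add(82, 72), Pow(Add(1, Add(82, 72)), Rational(1, 2))), -1))), 16005) = Add(Add(18, Mul(-1, Pow(Add(154, Pow(Add(1, 154), Rational(1, 2))), -1))), 16005) = Add(Add(18, Mul(-1, Pow(Add(154, Pow(155, Rational(1, 2))), -1))), 16005) = Add(16023, Mul(-1, Pow(Add(154, Pow(155, Rational(1, 2))), -1)))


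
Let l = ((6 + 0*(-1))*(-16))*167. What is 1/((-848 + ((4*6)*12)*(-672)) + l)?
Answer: -1/210416 ≈ -4.7525e-6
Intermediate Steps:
l = -16032 (l = ((6 + 0)*(-16))*167 = (6*(-16))*167 = -96*167 = -16032)
1/((-848 + ((4*6)*12)*(-672)) + l) = 1/((-848 + ((4*6)*12)*(-672)) - 16032) = 1/((-848 + (24*12)*(-672)) - 16032) = 1/((-848 + 288*(-672)) - 16032) = 1/((-848 - 193536) - 16032) = 1/(-194384 - 16032) = 1/(-210416) = -1/210416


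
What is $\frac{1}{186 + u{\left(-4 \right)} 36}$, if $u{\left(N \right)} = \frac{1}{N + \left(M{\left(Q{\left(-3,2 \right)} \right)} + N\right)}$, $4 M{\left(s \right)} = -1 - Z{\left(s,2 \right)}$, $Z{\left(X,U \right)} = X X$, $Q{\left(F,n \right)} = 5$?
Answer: $\frac{29}{5322} \approx 0.0054491$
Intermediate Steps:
$Z{\left(X,U \right)} = X^{2}$
$M{\left(s \right)} = - \frac{1}{4} - \frac{s^{2}}{4}$ ($M{\left(s \right)} = \frac{-1 - s^{2}}{4} = - \frac{1}{4} - \frac{s^{2}}{4}$)
$u{\left(N \right)} = \frac{1}{- \frac{13}{2} + 2 N}$ ($u{\left(N \right)} = \frac{1}{N - \left(\frac{1}{4} + \frac{25}{4} - N\right)} = \frac{1}{N + \left(\left(- \frac{1}{4} - \frac{25}{4}\right) + N\right)} = \frac{1}{N + \left(- \frac{13}{2} + N\right)} = \frac{1}{- \frac{13}{2} + 2 N}$)
$\frac{1}{186 + u{\left(-4 \right)} 36} = \frac{1}{186 + \frac{2}{-13 + 4 \left(-4\right)} 36} = \frac{1}{186 + \frac{2}{-13 - 16} \cdot 36} = \frac{1}{186 + \frac{2}{-29} \cdot 36} = \frac{1}{186 + 2 \left(- \frac{1}{29}\right) 36} = \frac{1}{186 - \frac{72}{29}} = \frac{1}{\frac{5322}{29}} = \frac{29}{5322}$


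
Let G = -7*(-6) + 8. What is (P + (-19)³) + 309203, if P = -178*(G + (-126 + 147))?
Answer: 289706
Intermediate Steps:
G = 50 (G = 42 + 8 = 50)
P = -12638 (P = -178*(50 + (-126 + 147)) = -178*(50 + 21) = -178*71 = -12638)
(P + (-19)³) + 309203 = (-12638 + (-19)³) + 309203 = (-12638 - 6859) + 309203 = -19497 + 309203 = 289706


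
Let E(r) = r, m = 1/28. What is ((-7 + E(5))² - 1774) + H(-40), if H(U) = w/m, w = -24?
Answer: -2442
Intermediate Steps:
m = 1/28 ≈ 0.035714
H(U) = -672 (H(U) = -24/1/28 = -24*28 = -672)
((-7 + E(5))² - 1774) + H(-40) = ((-7 + 5)² - 1774) - 672 = ((-2)² - 1774) - 672 = (4 - 1774) - 672 = -1770 - 672 = -2442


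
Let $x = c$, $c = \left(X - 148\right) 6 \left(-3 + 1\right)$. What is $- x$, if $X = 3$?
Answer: $-1740$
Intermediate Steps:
$c = 1740$ ($c = \left(3 - 148\right) 6 \left(-3 + 1\right) = - 145 \cdot 6 \left(-2\right) = \left(-145\right) \left(-12\right) = 1740$)
$x = 1740$
$- x = \left(-1\right) 1740 = -1740$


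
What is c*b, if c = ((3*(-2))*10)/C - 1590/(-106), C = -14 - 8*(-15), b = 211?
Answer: 161415/53 ≈ 3045.6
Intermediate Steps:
C = 106 (C = -14 + 120 = 106)
c = 765/53 (c = ((3*(-2))*10)/106 - 1590/(-106) = -6*10*(1/106) - 1590*(-1/106) = -60*1/106 + 15 = -30/53 + 15 = 765/53 ≈ 14.434)
c*b = (765/53)*211 = 161415/53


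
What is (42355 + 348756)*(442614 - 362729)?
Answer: 31243902235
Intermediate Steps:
(42355 + 348756)*(442614 - 362729) = 391111*79885 = 31243902235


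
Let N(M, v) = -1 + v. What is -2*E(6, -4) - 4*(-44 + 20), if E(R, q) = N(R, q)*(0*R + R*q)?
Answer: -144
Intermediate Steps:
E(R, q) = R*q*(-1 + q) (E(R, q) = (-1 + q)*(0*R + R*q) = (-1 + q)*(0 + R*q) = (-1 + q)*(R*q) = R*q*(-1 + q))
-2*E(6, -4) - 4*(-44 + 20) = -12*(-4)*(-1 - 4) - 4*(-44 + 20) = -12*(-4)*(-5) - 4*(-24) = -2*120 + 96 = -240 + 96 = -144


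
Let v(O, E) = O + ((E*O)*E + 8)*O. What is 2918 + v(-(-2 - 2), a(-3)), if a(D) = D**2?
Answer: 4250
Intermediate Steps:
v(O, E) = O + O*(8 + O*E**2) (v(O, E) = O + (O*E**2 + 8)*O = O + (8 + O*E**2)*O = O + O*(8 + O*E**2))
2918 + v(-(-2 - 2), a(-3)) = 2918 + (-(-2 - 2))*(9 + (-(-2 - 2))*((-3)**2)**2) = 2918 + (-1*(-4))*(9 - 1*(-4)*9**2) = 2918 + 4*(9 + 4*81) = 2918 + 4*(9 + 324) = 2918 + 4*333 = 2918 + 1332 = 4250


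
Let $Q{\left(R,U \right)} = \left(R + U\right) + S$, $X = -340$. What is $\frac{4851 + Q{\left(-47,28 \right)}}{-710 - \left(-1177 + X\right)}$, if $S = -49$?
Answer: $\frac{4783}{807} \approx 5.9269$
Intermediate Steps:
$Q{\left(R,U \right)} = -49 + R + U$ ($Q{\left(R,U \right)} = \left(R + U\right) - 49 = -49 + R + U$)
$\frac{4851 + Q{\left(-47,28 \right)}}{-710 - \left(-1177 + X\right)} = \frac{4851 - 68}{-710 + \left(1177 - -340\right)} = \frac{4851 - 68}{-710 + \left(1177 + 340\right)} = \frac{4783}{-710 + 1517} = \frac{4783}{807}$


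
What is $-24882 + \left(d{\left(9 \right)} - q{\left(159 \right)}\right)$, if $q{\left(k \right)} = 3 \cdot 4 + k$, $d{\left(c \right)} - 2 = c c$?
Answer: $-24970$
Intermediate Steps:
$d{\left(c \right)} = 2 + c^{2}$ ($d{\left(c \right)} = 2 + c c = 2 + c^{2}$)
$q{\left(k \right)} = 12 + k$
$-24882 + \left(d{\left(9 \right)} - q{\left(159 \right)}\right) = -24882 + \left(\left(2 + 9^{2}\right) - \left(12 + 159\right)\right) = -24882 + \left(\left(2 + 81\right) - 171\right) = -24882 + \left(83 - 171\right) = -24882 - 88 = -24970$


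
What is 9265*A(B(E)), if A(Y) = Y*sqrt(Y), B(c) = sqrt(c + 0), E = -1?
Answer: 9265*I**(3/2) ≈ -6551.3 + 6551.3*I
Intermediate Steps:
B(c) = sqrt(c)
A(Y) = Y**(3/2)
9265*A(B(E)) = 9265*(sqrt(-1))**(3/2) = 9265*I**(3/2)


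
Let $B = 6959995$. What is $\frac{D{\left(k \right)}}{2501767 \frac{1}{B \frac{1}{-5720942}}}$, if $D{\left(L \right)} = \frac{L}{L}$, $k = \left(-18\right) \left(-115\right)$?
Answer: $- \frac{6959995}{14312463904514} \approx -4.8629 \cdot 10^{-7}$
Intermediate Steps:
$k = 2070$
$D{\left(L \right)} = 1$
$\frac{D{\left(k \right)}}{2501767 \frac{1}{B \frac{1}{-5720942}}} = 1 \frac{1}{2501767 \frac{1}{6959995 \frac{1}{-5720942}}} = 1 \frac{1}{2501767 \frac{1}{6959995 \left(- \frac{1}{5720942}\right)}} = 1 \frac{1}{2501767 \frac{1}{- \frac{6959995}{5720942}}} = 1 \frac{1}{2501767 \left(- \frac{5720942}{6959995}\right)} = 1 \frac{1}{- \frac{14312463904514}{6959995}} = 1 \left(- \frac{6959995}{14312463904514}\right) = - \frac{6959995}{14312463904514}$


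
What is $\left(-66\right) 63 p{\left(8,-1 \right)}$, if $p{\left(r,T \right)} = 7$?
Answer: $-29106$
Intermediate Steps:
$\left(-66\right) 63 p{\left(8,-1 \right)} = \left(-66\right) 63 \cdot 7 = \left(-4158\right) 7 = -29106$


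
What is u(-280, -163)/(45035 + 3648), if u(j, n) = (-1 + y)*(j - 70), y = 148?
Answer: -51450/48683 ≈ -1.0568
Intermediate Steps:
u(j, n) = -10290 + 147*j (u(j, n) = (-1 + 148)*(j - 70) = 147*(-70 + j) = -10290 + 147*j)
u(-280, -163)/(45035 + 3648) = (-10290 + 147*(-280))/(45035 + 3648) = (-10290 - 41160)/48683 = -51450*1/48683 = -51450/48683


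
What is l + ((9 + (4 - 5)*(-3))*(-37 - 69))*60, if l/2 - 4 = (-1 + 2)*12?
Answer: -76288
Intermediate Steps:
l = 32 (l = 8 + 2*((-1 + 2)*12) = 8 + 2*(1*12) = 8 + 2*12 = 8 + 24 = 32)
l + ((9 + (4 - 5)*(-3))*(-37 - 69))*60 = 32 + ((9 + (4 - 5)*(-3))*(-37 - 69))*60 = 32 + ((9 - 1*(-3))*(-106))*60 = 32 + ((9 + 3)*(-106))*60 = 32 + (12*(-106))*60 = 32 - 1272*60 = 32 - 76320 = -76288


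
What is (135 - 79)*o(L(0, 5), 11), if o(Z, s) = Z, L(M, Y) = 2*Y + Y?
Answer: 840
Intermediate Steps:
L(M, Y) = 3*Y
(135 - 79)*o(L(0, 5), 11) = (135 - 79)*(3*5) = 56*15 = 840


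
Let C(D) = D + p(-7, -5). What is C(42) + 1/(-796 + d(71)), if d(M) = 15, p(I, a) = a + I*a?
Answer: 56231/781 ≈ 71.999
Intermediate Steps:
C(D) = 30 + D (C(D) = D - 5*(1 - 7) = D - 5*(-6) = D + 30 = 30 + D)
C(42) + 1/(-796 + d(71)) = (30 + 42) + 1/(-796 + 15) = 72 + 1/(-781) = 72 - 1/781 = 56231/781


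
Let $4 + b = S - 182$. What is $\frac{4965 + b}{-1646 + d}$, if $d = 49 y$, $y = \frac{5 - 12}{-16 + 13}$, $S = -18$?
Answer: $- \frac{14283}{4595} \approx -3.1084$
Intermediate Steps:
$y = \frac{7}{3}$ ($y = - \frac{7}{-3} = \left(-7\right) \left(- \frac{1}{3}\right) = \frac{7}{3} \approx 2.3333$)
$d = \frac{343}{3}$ ($d = 49 \cdot \frac{7}{3} = \frac{343}{3} \approx 114.33$)
$b = -204$ ($b = -4 - 200 = -204$)
$\frac{4965 + b}{-1646 + d} = \frac{4965 - 204}{-1646 + \frac{343}{3}} = \frac{4761}{- \frac{4595}{3}} = 4761 \left(- \frac{3}{4595}\right) = - \frac{14283}{4595}$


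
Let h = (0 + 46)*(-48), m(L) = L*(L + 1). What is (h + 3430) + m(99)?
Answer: 11122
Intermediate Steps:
m(L) = L*(1 + L)
h = -2208 (h = 46*(-48) = -2208)
(h + 3430) + m(99) = (-2208 + 3430) + 99*(1 + 99) = 1222 + 99*100 = 1222 + 9900 = 11122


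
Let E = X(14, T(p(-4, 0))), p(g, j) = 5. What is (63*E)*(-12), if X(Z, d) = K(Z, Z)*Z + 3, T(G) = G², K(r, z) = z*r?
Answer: -2076732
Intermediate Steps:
K(r, z) = r*z
X(Z, d) = 3 + Z³ (X(Z, d) = (Z*Z)*Z + 3 = Z²*Z + 3 = Z³ + 3 = 3 + Z³)
E = 2747 (E = 3 + 14³ = 3 + 2744 = 2747)
(63*E)*(-12) = (63*2747)*(-12) = 173061*(-12) = -2076732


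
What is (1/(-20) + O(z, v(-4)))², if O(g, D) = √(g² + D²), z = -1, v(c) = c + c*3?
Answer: 102801/400 - √257/10 ≈ 255.40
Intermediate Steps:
v(c) = 4*c (v(c) = c + 3*c = 4*c)
O(g, D) = √(D² + g²)
(1/(-20) + O(z, v(-4)))² = (1/(-20) + √((4*(-4))² + (-1)²))² = (-1/20 + √((-16)² + 1))² = (-1/20 + √(256 + 1))² = (-1/20 + √257)²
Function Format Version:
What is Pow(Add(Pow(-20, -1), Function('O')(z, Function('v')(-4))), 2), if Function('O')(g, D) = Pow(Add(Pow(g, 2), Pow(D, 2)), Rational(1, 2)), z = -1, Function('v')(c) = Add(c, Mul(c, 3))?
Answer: Add(Rational(102801, 400), Mul(Rational(-1, 10), Pow(257, Rational(1, 2)))) ≈ 255.40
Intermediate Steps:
Function('v')(c) = Mul(4, c) (Function('v')(c) = Add(c, Mul(3, c)) = Mul(4, c))
Function('O')(g, D) = Pow(Add(Pow(D, 2), Pow(g, 2)), Rational(1, 2))
Pow(Add(Pow(-20, -1), Function('O')(z, Function('v')(-4))), 2) = Pow(Add(Pow(-20, -1), Pow(Add(Pow(Mul(4, -4), 2), Pow(-1, 2)), Rational(1, 2))), 2) = Pow(Add(Rational(-1, 20), Pow(Add(Pow(-16, 2), 1), Rational(1, 2))), 2) = Pow(Add(Rational(-1, 20), Pow(Add(256, 1), Rational(1, 2))), 2) = Pow(Add(Rational(-1, 20), Pow(257, Rational(1, 2))), 2)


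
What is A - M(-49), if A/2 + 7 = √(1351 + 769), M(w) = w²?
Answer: -2415 + 4*√530 ≈ -2322.9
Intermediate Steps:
A = -14 + 4*√530 (A = -14 + 2*√(1351 + 769) = -14 + 2*√2120 = -14 + 2*(2*√530) = -14 + 4*√530 ≈ 78.087)
A - M(-49) = (-14 + 4*√530) - 1*(-49)² = (-14 + 4*√530) - 1*2401 = (-14 + 4*√530) - 2401 = -2415 + 4*√530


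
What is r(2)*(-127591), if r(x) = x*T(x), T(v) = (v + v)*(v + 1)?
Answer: -3062184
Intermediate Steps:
T(v) = 2*v*(1 + v) (T(v) = (2*v)*(1 + v) = 2*v*(1 + v))
r(x) = 2*x**2*(1 + x) (r(x) = x*(2*x*(1 + x)) = 2*x**2*(1 + x))
r(2)*(-127591) = (2*2**2*(1 + 2))*(-127591) = (2*4*3)*(-127591) = 24*(-127591) = -3062184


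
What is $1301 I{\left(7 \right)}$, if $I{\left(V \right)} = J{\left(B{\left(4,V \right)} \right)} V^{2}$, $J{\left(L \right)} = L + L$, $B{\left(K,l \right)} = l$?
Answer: $892486$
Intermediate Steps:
$J{\left(L \right)} = 2 L$
$I{\left(V \right)} = 2 V^{3}$ ($I{\left(V \right)} = 2 V V^{2} = 2 V^{3}$)
$1301 I{\left(7 \right)} = 1301 \cdot 2 \cdot 7^{3} = 1301 \cdot 2 \cdot 343 = 1301 \cdot 686 = 892486$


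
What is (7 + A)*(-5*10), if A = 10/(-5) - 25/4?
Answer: 125/2 ≈ 62.500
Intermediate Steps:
A = -33/4 (A = 10*(-⅕) - 25*¼ = -2 - 25/4 = -33/4 ≈ -8.2500)
(7 + A)*(-5*10) = (7 - 33/4)*(-5*10) = -5/4*(-50) = 125/2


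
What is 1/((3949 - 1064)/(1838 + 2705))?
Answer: 4543/2885 ≈ 1.5747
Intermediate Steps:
1/((3949 - 1064)/(1838 + 2705)) = 1/(2885/4543) = 4543/2885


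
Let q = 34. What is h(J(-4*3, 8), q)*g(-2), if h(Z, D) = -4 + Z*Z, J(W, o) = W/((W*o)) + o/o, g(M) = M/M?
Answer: -175/64 ≈ -2.7344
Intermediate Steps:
g(M) = 1
J(W, o) = 1 + 1/o (J(W, o) = W*(1/(W*o)) + 1 = 1/o + 1 = 1 + 1/o)
h(Z, D) = -4 + Z**2
h(J(-4*3, 8), q)*g(-2) = (-4 + ((1 + 8)/8)**2)*1 = (-4 + ((1/8)*9)**2)*1 = (-4 + (9/8)**2)*1 = (-4 + 81/64)*1 = -175/64*1 = -175/64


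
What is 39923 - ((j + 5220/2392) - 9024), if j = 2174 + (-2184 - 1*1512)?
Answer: 30179157/598 ≈ 50467.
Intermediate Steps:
j = -1522 (j = 2174 + (-2184 - 1512) = 2174 - 3696 = -1522)
39923 - ((j + 5220/2392) - 9024) = 39923 - ((-1522 + 5220/2392) - 9024) = 39923 - ((-1522 + 5220*(1/2392)) - 9024) = 39923 - ((-1522 + 1305/598) - 9024) = 39923 - (-908851/598 - 9024) = 39923 - 1*(-6305203/598) = 39923 + 6305203/598 = 30179157/598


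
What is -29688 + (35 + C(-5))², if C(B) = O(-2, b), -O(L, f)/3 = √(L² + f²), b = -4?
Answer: -28283 - 420*√5 ≈ -29222.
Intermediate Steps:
O(L, f) = -3*√(L² + f²)
C(B) = -6*√5 (C(B) = -3*√((-2)² + (-4)²) = -3*√(4 + 16) = -6*√5)
-29688 + (35 + C(-5))² = -29688 + (35 - 6*√5)²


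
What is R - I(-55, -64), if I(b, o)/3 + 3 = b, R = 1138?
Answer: 1312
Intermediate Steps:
I(b, o) = -9 + 3*b
R - I(-55, -64) = 1138 - (-9 + 3*(-55)) = 1138 - (-9 - 165) = 1138 - 1*(-174) = 1138 + 174 = 1312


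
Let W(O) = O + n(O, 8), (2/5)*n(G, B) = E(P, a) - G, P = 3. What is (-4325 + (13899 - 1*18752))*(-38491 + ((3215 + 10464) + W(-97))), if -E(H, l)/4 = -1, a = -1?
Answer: 226297357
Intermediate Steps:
E(H, l) = 4 (E(H, l) = -4*(-1) = 4)
n(G, B) = 10 - 5*G/2 (n(G, B) = 5*(4 - G)/2 = 10 - 5*G/2)
W(O) = 10 - 3*O/2 (W(O) = O + (10 - 5*O/2) = 10 - 3*O/2)
(-4325 + (13899 - 1*18752))*(-38491 + ((3215 + 10464) + W(-97))) = (-4325 + (13899 - 1*18752))*(-38491 + ((3215 + 10464) + (10 - 3/2*(-97)))) = (-4325 + (13899 - 18752))*(-38491 + (13679 + (10 + 291/2))) = (-4325 - 4853)*(-38491 + (13679 + 311/2)) = -9178*(-38491 + 27669/2) = -9178*(-49313/2) = 226297357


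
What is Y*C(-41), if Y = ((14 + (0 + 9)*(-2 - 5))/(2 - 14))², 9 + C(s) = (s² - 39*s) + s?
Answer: 3877615/72 ≈ 53856.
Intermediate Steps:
C(s) = -9 + s² - 38*s (C(s) = -9 + ((s² - 39*s) + s) = -9 + (s² - 38*s) = -9 + s² - 38*s)
Y = 2401/144 (Y = ((14 + 9*(-7))/(-12))² = ((14 - 63)*(-1/12))² = (-49*(-1/12))² = (49/12)² = 2401/144 ≈ 16.674)
Y*C(-41) = 2401*(-9 + (-41)² - 38*(-41))/144 = 2401*(-9 + 1681 + 1558)/144 = (2401/144)*3230 = 3877615/72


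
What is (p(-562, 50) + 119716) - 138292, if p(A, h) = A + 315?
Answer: -18823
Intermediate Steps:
p(A, h) = 315 + A
(p(-562, 50) + 119716) - 138292 = ((315 - 562) + 119716) - 138292 = (-247 + 119716) - 138292 = 119469 - 138292 = -18823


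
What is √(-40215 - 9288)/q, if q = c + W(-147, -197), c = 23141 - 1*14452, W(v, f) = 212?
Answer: I*√49503/8901 ≈ 0.024996*I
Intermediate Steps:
c = 8689 (c = 23141 - 14452 = 8689)
q = 8901 (q = 8689 + 212 = 8901)
√(-40215 - 9288)/q = √(-40215 - 9288)/8901 = √(-49503)*(1/8901) = (I*√49503)*(1/8901) = I*√49503/8901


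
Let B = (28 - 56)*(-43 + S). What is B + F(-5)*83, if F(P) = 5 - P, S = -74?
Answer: 4106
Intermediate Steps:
B = 3276 (B = (28 - 56)*(-43 - 74) = -28*(-117) = 3276)
B + F(-5)*83 = 3276 + (5 - 1*(-5))*83 = 3276 + (5 + 5)*83 = 3276 + 10*83 = 3276 + 830 = 4106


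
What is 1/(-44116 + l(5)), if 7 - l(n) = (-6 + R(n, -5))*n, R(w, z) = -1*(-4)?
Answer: -1/44099 ≈ -2.2676e-5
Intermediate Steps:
R(w, z) = 4
l(n) = 7 + 2*n (l(n) = 7 - (-6 + 4)*n = 7 - (-2)*n = 7 + 2*n)
1/(-44116 + l(5)) = 1/(-44116 + (7 + 2*5)) = 1/(-44116 + (7 + 10)) = 1/(-44116 + 17) = 1/(-44099) = -1/44099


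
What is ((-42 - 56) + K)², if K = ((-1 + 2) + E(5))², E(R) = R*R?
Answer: 334084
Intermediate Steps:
E(R) = R²
K = 676 (K = ((-1 + 2) + 5²)² = (1 + 25)² = 26² = 676)
((-42 - 56) + K)² = ((-42 - 56) + 676)² = (-98 + 676)² = 578² = 334084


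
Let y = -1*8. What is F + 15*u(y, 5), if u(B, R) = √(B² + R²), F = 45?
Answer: 45 + 15*√89 ≈ 186.51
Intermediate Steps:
y = -8
F + 15*u(y, 5) = 45 + 15*√((-8)² + 5²) = 45 + 15*√(64 + 25) = 45 + 15*√89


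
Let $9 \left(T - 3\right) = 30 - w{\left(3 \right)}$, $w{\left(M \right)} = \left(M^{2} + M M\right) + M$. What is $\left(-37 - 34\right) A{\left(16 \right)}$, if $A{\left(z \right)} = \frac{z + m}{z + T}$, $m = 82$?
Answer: $- \frac{3479}{10} \approx -347.9$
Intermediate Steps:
$w{\left(M \right)} = M + 2 M^{2}$ ($w{\left(M \right)} = \left(M^{2} + M^{2}\right) + M = 2 M^{2} + M = M + 2 M^{2}$)
$T = 4$ ($T = 3 + \frac{30 - 3 \left(1 + 2 \cdot 3\right)}{9} = 3 + \frac{30 - 3 \left(1 + 6\right)}{9} = 3 + \frac{30 - 3 \cdot 7}{9} = 3 + \frac{30 - 21}{9} = 3 + \frac{1}{9} \cdot 9 = 3 + 1 = 4$)
$A{\left(z \right)} = \frac{82 + z}{4 + z}$ ($A{\left(z \right)} = \frac{z + 82}{z + 4} = \frac{82 + z}{4 + z}$)
$\left(-37 - 34\right) A{\left(16 \right)} = \left(-37 - 34\right) \frac{82 + 16}{4 + 16} = - 71 \cdot \frac{1}{20} \cdot 98 = \left(-71\right) \frac{49}{10} = - \frac{3479}{10}$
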